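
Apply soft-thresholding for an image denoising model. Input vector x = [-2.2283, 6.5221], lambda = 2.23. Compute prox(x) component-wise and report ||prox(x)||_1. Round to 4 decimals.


Soft-thresholding with lambda = 2.23:
prox(-2.2283) = sign(-2.2283)*max(|-2.2283| - 2.23, 0) = 0.0
prox(6.5221) = sign(6.5221)*max(|6.5221| - 2.23, 0) = 4.2921
prox(x) = [0.0, 4.2921]
||prox(x)||_1 = 0.0 + 4.2921 = 4.2921


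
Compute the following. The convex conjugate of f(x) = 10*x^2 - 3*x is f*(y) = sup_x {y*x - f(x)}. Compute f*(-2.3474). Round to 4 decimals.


f*(y) = sup_x {y*x - a*x^2 - b*x} = sup_x {(y-b)*x - a*x^2}
FOC: (y - b) - 2a*x = 0 => x* = (y - b)/(2a)
x* = (-2.3474 + 3)/(2*10) = 0.0326
f*(-2.3474) = (y-b)^2/(4a) = (-2.3474 + 3)^2/(4*10)
= 0.4259/40 = 0.0106


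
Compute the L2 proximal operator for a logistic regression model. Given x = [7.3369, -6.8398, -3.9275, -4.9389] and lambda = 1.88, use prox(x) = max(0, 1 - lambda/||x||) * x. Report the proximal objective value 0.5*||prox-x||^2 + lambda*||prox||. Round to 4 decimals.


Step 1: Compute ||x||.
||x|| = 11.8504
Step 2: Compute scaling factor.
scale = max(0, 1 - 1.88/11.8504) = 0.8414
Step 3: prox(x) = [6.1729, -5.7547, -3.3044, -4.1554]
||prox(x)|| = 9.9704
Step 4: Proximal objective.
0.5*||prox-x||^2 = 1.7672
lambda*||prox|| = 18.7444
Total = 20.5115


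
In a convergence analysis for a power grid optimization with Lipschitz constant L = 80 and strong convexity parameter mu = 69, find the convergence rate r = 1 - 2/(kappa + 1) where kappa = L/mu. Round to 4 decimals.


Step 1: Compute the condition number.
kappa = L/mu = 80/69 = 1.1594
Step 2: Compute the convergence rate.
r = 1 - 2/(kappa + 1) = 1 - 2*mu/(L + mu) = (L - mu)/(L + mu) = 11/149 = 0.0738


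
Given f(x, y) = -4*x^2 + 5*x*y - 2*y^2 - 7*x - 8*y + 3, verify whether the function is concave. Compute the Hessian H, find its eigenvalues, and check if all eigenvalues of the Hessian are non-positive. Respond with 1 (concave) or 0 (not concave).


The Hessian of f(x,y) = -4*x^2 + 5*x*y - 2*y^2 - 7*x - 8*y + 3 is:
H = [[-8, 5], [5, -4]]
Trace = -8 - 4 = -12
Determinant = -8*-4 - (5)^2 = 7
Discriminant = (-12)^2 - 4*7 = 116.0
Eigenvalues: lambda_1 = -11.3852, lambda_2 = -0.6148
The function is concave.

1


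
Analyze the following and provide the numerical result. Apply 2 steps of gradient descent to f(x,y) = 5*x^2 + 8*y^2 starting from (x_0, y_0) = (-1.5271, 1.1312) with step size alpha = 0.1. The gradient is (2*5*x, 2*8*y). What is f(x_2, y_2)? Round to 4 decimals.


Gradient descent on f(x,y) = 5*x^2 + 8*y^2.
Starting point: (-1.5271, 1.1312), alpha = 0.1
Step 1: grad_x = 2*5*-1.5271 = -15.271, grad_y = 2*8*1.1312 = 18.0992
  x_1 = -1.5271 - 0.1*-15.271 = 0.0
  y_1 = 1.1312 - 0.1*18.0992 = -0.6787
Step 2: grad_x = 2*5*0.0 = 0.0, grad_y = 2*8*-0.6787 = -10.8595
  x_2 = 0.0 - 0.1*0.0 = 0.0
  y_2 = -0.6787 - 0.1*-10.8595 = 0.4072
f(0.0, 0.4072) = 5*0.0^2 + 8*0.4072^2 = 1.3267


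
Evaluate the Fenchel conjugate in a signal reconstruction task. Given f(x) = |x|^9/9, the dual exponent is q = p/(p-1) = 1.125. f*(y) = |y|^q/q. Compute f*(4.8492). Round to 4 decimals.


The conjugate exponent q satisfies 1/p + 1/q = 1.
p = 9, so q = 9/(9 - 1) = 1.125
|y|^q = 4.8492^1.125 = 5.9072
f*(4.8492) = 5.9072 / 1.125 = 5.2508


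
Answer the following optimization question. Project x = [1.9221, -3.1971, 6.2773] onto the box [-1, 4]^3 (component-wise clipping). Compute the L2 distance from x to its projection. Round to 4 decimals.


Project each component onto [-1, 4].
clip(1.9221) = 1.9221, clip(-3.1971) = -1.0, clip(6.2773) = 4.0
Projection = [1.9221, -1.0, 4.0]
Squared diffs: [0.0, 4.8272, 5.1861]
Distance = sqrt(10.0133) = 3.1644


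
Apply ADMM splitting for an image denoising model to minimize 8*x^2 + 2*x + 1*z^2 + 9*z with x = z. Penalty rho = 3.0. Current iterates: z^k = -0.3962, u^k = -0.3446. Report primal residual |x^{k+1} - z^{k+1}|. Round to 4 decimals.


ADMM iteration with rho = 3.0, z^k = -0.3962, u^k = -0.3446
Step 1: x-update.
Minimize 8*x^2 + 2*x + (3.0/2)*(x + 0.3962 - 0.3446)^2
FOC: (2*8 + 3.0)*x = -2 + 3.0*(-0.3962 + 0.3446)
x^{k+1} = -0.1134
Step 2: z-update.
Minimize 1*z^2 + 9*z + (3.0/2)*(-0.1134 - z - 0.3446)^2
FOC: (2*1 + 3.0)*z = -9 + 3.0*(-0.1134 - 0.3446)
z^{k+1} = -2.0748
Step 3: u-update.
u^{k+1} = -0.3446 - 0.1134 + 2.0748 = 1.6168
Step 4: Primal residual = |-0.1134 + 2.0748| = 1.9614


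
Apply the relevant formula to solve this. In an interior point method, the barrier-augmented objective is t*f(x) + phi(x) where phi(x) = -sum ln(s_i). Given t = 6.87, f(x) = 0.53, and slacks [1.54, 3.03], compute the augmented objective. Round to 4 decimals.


Step 1: Compute log-barrier.
ln values: [0.4318, 1.1086]
phi = -(0.4318 + 1.1086) = -1.5403
Step 2: Compute augmented objective.
t*f(x) = 6.87*0.53 = 3.6411
Total = 3.6411 - 1.5403 = 2.1008


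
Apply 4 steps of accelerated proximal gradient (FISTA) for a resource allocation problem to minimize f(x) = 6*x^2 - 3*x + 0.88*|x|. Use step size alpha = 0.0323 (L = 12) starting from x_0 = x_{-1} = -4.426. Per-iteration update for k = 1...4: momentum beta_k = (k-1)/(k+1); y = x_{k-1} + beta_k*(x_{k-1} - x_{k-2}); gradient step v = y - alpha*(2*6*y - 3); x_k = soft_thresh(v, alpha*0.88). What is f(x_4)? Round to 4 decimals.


FISTA on f(x) = 6*x^2 - 3*x + 0.88*|x|
L = 12, alpha = 0.0323
Iteration 1: beta = 0.0, y = -4.426 + 0.0*(-4.426 + 4.426) = -4.426
  grad(y) = -56.112, v = y - alpha*grad = -2.6136
  prox(v) = soft_thresh(-2.6136, 0.0284) = -2.5852
Iteration 2: beta = 0.3333, y = -2.5852 + 0.3333*(-2.5852 + 4.426) = -1.9715
  grad(y) = -26.6585, v = y - alpha*grad = -1.1105
  prox(v) = soft_thresh(-1.1105, 0.0284) = -1.082
Iteration 3: beta = 0.5, y = -1.082 + 0.5*(-1.082 + 2.5852) = -0.3305
  grad(y) = -6.9659, v = y - alpha*grad = -0.1055
  prox(v) = soft_thresh(-0.1055, 0.0284) = -0.0771
Iteration 4: beta = 0.6, y = -0.0771 + 0.6*(-0.0771 + 1.082) = 0.5259
  grad(y) = 3.311, v = y - alpha*grad = 0.419
  prox(v) = soft_thresh(0.419, 0.0284) = 0.3905
f(x_4) = 6*0.3905^2 - 3*0.3905 + 0.88*|0.3905| = 0.0872


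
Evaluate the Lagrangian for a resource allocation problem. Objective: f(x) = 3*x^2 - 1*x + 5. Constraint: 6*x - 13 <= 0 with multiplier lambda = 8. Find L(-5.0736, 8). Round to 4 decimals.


Step 1: Evaluate f(x).
f(-5.0736) = 3*(-5.0736)^2 - 1*(-5.0736) + 5 = 87.2979
Step 2: Evaluate g(x).
g(-5.0736) = 6*-5.0736 - 13 = -43.4416
Step 3: Compute Lagrangian.
L = 87.2979 + 8*-43.4416 = -260.2349


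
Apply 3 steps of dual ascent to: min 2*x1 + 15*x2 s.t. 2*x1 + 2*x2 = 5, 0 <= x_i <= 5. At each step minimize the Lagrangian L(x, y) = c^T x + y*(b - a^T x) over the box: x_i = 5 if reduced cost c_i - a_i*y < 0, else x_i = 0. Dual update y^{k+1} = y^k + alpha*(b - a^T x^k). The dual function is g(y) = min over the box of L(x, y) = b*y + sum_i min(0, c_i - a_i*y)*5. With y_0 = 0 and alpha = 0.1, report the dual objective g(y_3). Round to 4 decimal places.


Dual ascent for LP: min 2*x1 + 15*x2, 2*x1 + 2*x2 = 5, 0 <= x_i <= 5
Step 1: y^k = 0.0, reduced costs: (2.0, 15.0)
  x^k = (0.0, 0.0), subgradient = b - a^T x = 5.0
  y^{k+1} = 0.0 + 0.1*5.0 = 0.5
Step 2: y^k = 0.5, reduced costs: (1.0, 14.0)
  x^k = (0.0, 0.0), subgradient = b - a^T x = 5.0
  y^{k+1} = 0.5 + 0.1*5.0 = 1.0
Step 3: y^k = 1.0, reduced costs: (0.0, 13.0)
  x^k = (0.0, 0.0), subgradient = b - a^T x = 5.0
  y^{k+1} = 1.0 + 0.1*5.0 = 1.5
Dual objective at y_3 = 1.5: reduced costs (-1.0, 12.0), box minimizer x = (5.0, 0.0)
g(y_3) = b*y + (c1 - a1*y)*x1 + (c2 - a2*y)*x2 = 5*1.5 + (-1.0)*5.0 + 12.0*0.0 = 7.5 - 5.0 + 0.0 = 2.5


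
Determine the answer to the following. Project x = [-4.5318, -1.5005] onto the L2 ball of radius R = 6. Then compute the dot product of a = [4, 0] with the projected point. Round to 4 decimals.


Step 1: Compute ||x|| (intermediates to 6 decimals).
||x|| = sqrt((-4.5318)^2 + (-1.5005)^2) = 4.773752
Step 2: Project.
Since ||x|| <= R, proj = x (no scaling needed).
proj(x) = [-4.5318, -1.5005]
Step 3: Dot product.
a^T * proj(x) = 4*(-4.5318) + 0*(-1.5005) = -18.1272


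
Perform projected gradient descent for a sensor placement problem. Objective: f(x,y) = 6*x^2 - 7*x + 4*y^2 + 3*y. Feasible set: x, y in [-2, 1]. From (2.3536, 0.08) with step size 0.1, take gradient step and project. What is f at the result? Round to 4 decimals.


Step 1: Compute gradient at (2.3536, 0.08).
grad_x = 2*6*2.3536 - 7 = 21.2432
grad_y = 2*4*0.08 + 3 = 3.64
Step 2: Gradient step.
x_raw = 2.3536 - 0.1*21.2432 = 0.2293
y_raw = 0.08 - 0.1*3.64 = -0.284
Step 3: Project onto [-2, 1].
x_proj = clip(0.2293) = 0.2293
y_proj = clip(-0.284) = -0.284
Step 4: Evaluate f.
f(0.2293, -0.284) = -1.8189


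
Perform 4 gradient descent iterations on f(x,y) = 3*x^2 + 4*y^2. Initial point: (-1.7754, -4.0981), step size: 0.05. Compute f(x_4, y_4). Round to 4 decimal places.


Gradient descent on f(x,y) = 3*x^2 + 4*y^2.
Starting point: (-1.7754, -4.0981), alpha = 0.05
Step 1: grad_x = 2*3*-1.7754 = -10.6524, grad_y = 2*4*-4.0981 = -32.7848
  x_1 = -1.7754 - 0.05*-10.6524 = -1.2428
  y_1 = -4.0981 - 0.05*-32.7848 = -2.4589
Step 2: grad_x = 2*3*-1.2428 = -7.4567, grad_y = 2*4*-2.4589 = -19.6709
  x_2 = -1.2428 - 0.05*-7.4567 = -0.8699
  y_2 = -2.4589 - 0.05*-19.6709 = -1.4753
Step 3: grad_x = 2*3*-0.8699 = -5.2197, grad_y = 2*4*-1.4753 = -11.8025
  x_3 = -0.8699 - 0.05*-5.2197 = -0.609
  y_3 = -1.4753 - 0.05*-11.8025 = -0.8852
Step 4: grad_x = 2*3*-0.609 = -3.6538, grad_y = 2*4*-0.8852 = -7.0815
  x_4 = -0.609 - 0.05*-3.6538 = -0.4263
  y_4 = -0.8852 - 0.05*-7.0815 = -0.5311
f(-0.4263, -0.5311) = 3*(-0.4263)^2 + 4*(-0.5311)^2 = 1.6735


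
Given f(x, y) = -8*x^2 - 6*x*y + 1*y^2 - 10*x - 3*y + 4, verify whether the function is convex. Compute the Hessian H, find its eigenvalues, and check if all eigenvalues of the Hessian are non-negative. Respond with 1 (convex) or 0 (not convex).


The Hessian of f(x,y) = -8*x^2 - 6*x*y + 1*y^2 - 10*x - 3*y + 4 is:
H = [[-16, -6], [-6, 2]]
Trace = -16 + 2 = -14
Determinant = -16*2 - (-6)^2 = -68
Discriminant = (-14)^2 - 4*-68 = 468.0
Eigenvalues: lambda_1 = -17.8167, lambda_2 = 3.8167
The function is not convex.

0


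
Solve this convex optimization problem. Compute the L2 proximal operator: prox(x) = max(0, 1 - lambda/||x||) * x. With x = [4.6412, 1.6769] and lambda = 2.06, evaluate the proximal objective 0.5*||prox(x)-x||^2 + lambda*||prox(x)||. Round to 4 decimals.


Step 1: Compute ||x||.
||x|| = 4.9348
Step 2: Compute scaling factor.
scale = max(0, 1 - 2.06/4.9348) = 0.5826
Step 3: prox(x) = [2.7038, 0.9769]
||prox(x)|| = 2.8748
Step 4: Proximal objective.
0.5*||prox-x||^2 = 2.1218
lambda*||prox|| = 5.9221
Total = 8.044


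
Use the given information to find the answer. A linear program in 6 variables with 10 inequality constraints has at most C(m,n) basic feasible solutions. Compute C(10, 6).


Each vertex corresponds to some choice of n active constraints out of m, so the number of vertices is at most C(m, n) = m! / (n!(m-n)!).
m = 10, n = 6
Numerator: 10 * 9 * 8 * 7 * 6 * 5
Denominator: 6! = 720
C(10, 6) = 210


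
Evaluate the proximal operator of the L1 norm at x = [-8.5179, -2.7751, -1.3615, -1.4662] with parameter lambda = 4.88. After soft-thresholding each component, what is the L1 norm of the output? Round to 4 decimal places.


Soft-thresholding with lambda = 4.88:
prox(-8.5179) = sign(-8.5179)*max(|-8.5179| - 4.88, 0) = -3.6379
prox(-2.7751) = sign(-2.7751)*max(|-2.7751| - 4.88, 0) = 0.0
prox(-1.3615) = sign(-1.3615)*max(|-1.3615| - 4.88, 0) = 0.0
prox(-1.4662) = sign(-1.4662)*max(|-1.4662| - 4.88, 0) = 0.0
prox(x) = [-3.6379, 0.0, 0.0, 0.0]
||prox(x)||_1 = 3.6379 + 0.0 + 0.0 + 0.0 = 3.6379


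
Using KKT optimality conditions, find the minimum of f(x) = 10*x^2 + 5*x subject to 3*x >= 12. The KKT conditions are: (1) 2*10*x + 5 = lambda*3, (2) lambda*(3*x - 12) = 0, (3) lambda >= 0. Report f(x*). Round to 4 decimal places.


Step 1: Try lambda = 0 (constraint inactive).
x_unc = -5/(2*10) = -0.25
Check: 3*-0.25 = -0.75 < 12 -- violated!
Step 2: Constraint must be active: 3*x = 12
x* = 12/3 = 4.0
lambda = (2*10*4.0 + 5)/3 = 28.3333
Step 3: Compute optimal value.
f(x*) = 10*4.0^2 + 5*4.0 = 180.0


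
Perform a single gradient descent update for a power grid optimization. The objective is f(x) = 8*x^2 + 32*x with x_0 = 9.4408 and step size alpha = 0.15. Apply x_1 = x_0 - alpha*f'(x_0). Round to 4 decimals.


We compute the gradient at x_0 and apply the update.
f'(x) = 16*x + 32
f'(9.4408) = 16*9.4408 + 32 = 183.0528
x_1 = 9.4408 - 0.15*183.0528 = -18.0171


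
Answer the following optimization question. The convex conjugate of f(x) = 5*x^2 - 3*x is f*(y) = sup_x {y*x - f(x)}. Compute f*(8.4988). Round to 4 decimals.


f*(y) = sup_x {y*x - a*x^2 - b*x} = sup_x {(y-b)*x - a*x^2}
FOC: (y - b) - 2a*x = 0 => x* = (y - b)/(2a)
x* = (8.4988 + 3)/(2*5) = 1.1499
f*(8.4988) = (y-b)^2/(4a) = (8.4988 + 3)^2/(4*5)
= 132.2224/20 = 6.6111


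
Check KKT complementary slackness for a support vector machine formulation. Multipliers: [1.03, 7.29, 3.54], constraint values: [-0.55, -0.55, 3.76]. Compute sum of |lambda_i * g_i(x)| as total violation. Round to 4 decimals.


KKT complementary slackness check:
lambda_1 * g_1 = 1.03 * -0.55 = -0.5665
lambda_2 * g_2 = 7.29 * -0.55 = -4.0095
lambda_3 * g_3 = 3.54 * 3.76 = 13.3104
Total violation = 0.5665 + 4.0095 + 13.3104 = 17.8864


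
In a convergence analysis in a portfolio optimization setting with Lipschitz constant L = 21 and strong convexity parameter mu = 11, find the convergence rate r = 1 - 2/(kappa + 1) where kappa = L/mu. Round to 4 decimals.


Step 1: Compute the condition number.
kappa = L/mu = 21/11 = 1.9091
Step 2: Compute the convergence rate.
r = 1 - 2/(kappa + 1) = 1 - 2*mu/(L + mu) = (L - mu)/(L + mu) = 10/32 = 0.3125


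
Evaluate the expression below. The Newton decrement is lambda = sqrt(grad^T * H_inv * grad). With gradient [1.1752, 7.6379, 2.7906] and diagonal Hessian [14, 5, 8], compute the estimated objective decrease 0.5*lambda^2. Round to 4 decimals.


Step 1: H is diagonal, so H^(-1) * g = [0.0839, 1.5276, 0.3488].
Step 2: g^T H^(-1) g = sum_i g_i^2 / H_ii
  = (1.1752)^2/14 + (7.6379)^2/5 + (2.7906)^2/8
  = 0.0986 + 11.6675 + 0.9734 = 12.7396
Step 3: Objective decrease = 0.5 * g^T H^(-1) g = 6.3698


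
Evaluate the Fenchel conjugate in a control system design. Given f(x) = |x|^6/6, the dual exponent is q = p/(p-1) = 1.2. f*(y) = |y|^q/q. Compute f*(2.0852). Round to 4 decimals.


The conjugate exponent q satisfies 1/p + 1/q = 1.
p = 6, so q = 6/(6 - 1) = 1.2
|y|^q = 2.0852^1.2 = 2.4153
f*(2.0852) = 2.4153 / 1.2 = 2.0128


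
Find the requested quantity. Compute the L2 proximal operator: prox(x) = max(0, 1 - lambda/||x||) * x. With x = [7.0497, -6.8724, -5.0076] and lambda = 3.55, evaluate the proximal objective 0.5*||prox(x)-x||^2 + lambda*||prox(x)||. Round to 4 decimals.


Step 1: Compute ||x||.
||x|| = 11.0456
Step 2: Compute scaling factor.
scale = max(0, 1 - 3.55/11.0456) = 0.6786
Step 3: prox(x) = [4.784, -4.6636, -3.3982]
||prox(x)|| = 7.4956
Step 4: Proximal objective.
0.5*||prox-x||^2 = 6.3013
lambda*||prox|| = 26.6094
Total = 32.9105


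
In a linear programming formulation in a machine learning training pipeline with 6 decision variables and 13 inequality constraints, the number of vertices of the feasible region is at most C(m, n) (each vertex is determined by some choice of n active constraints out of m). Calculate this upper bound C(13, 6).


Each vertex corresponds to some choice of n active constraints out of m, so the number of vertices is at most C(m, n) = m! / (n!(m-n)!).
m = 13, n = 6
Numerator: 13 * 12 * 11 * 10 * 9 * 8
Denominator: 6! = 720
C(13, 6) = 1716


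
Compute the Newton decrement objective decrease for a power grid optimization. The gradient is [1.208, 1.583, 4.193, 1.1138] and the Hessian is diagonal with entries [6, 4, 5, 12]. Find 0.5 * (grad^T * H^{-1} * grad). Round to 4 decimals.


Step 1: H is diagonal, so H^(-1) * g = [0.2013, 0.3958, 0.8386, 0.0928].
Step 2: g^T H^(-1) g = sum_i g_i^2 / H_ii
  = (1.208)^2/6 + (1.583)^2/4 + (4.193)^2/5 + (1.1138)^2/12
  = 0.2432 + 0.6265 + 3.5162 + 0.1034 = 4.4893
Step 3: Objective decrease = 0.5 * g^T H^(-1) g = 2.2447


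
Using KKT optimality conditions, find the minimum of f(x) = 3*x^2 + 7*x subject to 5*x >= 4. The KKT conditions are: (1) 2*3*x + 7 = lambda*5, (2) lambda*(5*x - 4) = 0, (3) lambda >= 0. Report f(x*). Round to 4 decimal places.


Step 1: Try lambda = 0 (constraint inactive).
x_unc = -7/(2*3) = -1.1667
Check: 5*-1.1667 = -5.8335 < 4 -- violated!
Step 2: Constraint must be active: 5*x = 4
x* = 4/5 = 0.8
lambda = (2*3*0.8 + 7)/5 = 2.36
Step 3: Compute optimal value.
f(x*) = 3*0.8^2 + 7*0.8 = 7.52


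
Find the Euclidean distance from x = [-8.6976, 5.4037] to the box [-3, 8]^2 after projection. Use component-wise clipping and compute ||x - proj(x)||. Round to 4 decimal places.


Project each component onto [-3, 8].
clip(-8.6976) = -3.0, clip(5.4037) = 5.4037
Projection = [-3.0, 5.4037]
Squared diffs: [32.4626, 0.0]
Distance = sqrt(32.4626) = 5.6976


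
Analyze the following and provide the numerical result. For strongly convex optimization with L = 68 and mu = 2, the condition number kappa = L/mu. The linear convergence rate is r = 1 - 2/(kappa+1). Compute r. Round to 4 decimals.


Step 1: Compute the condition number.
kappa = L/mu = 68/2 = 34.0
Step 2: Compute the convergence rate.
r = 1 - 2/(kappa + 1) = 1 - 2*mu/(L + mu) = (L - mu)/(L + mu) = 66/70 = 0.9429


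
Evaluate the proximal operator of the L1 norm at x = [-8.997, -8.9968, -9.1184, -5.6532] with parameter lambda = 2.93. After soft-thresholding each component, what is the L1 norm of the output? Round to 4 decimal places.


Soft-thresholding with lambda = 2.93:
prox(-8.997) = sign(-8.997)*max(|-8.997| - 2.93, 0) = -6.067
prox(-8.9968) = sign(-8.9968)*max(|-8.9968| - 2.93, 0) = -6.0668
prox(-9.1184) = sign(-9.1184)*max(|-9.1184| - 2.93, 0) = -6.1884
prox(-5.6532) = sign(-5.6532)*max(|-5.6532| - 2.93, 0) = -2.7232
prox(x) = [-6.067, -6.0668, -6.1884, -2.7232]
||prox(x)||_1 = 6.067 + 6.0668 + 6.1884 + 2.7232 = 21.0454


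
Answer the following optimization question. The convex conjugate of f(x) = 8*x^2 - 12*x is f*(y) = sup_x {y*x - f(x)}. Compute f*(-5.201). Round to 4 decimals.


f*(y) = sup_x {y*x - a*x^2 - b*x} = sup_x {(y-b)*x - a*x^2}
FOC: (y - b) - 2a*x = 0 => x* = (y - b)/(2a)
x* = (-5.201 + 12)/(2*8) = 0.4249
f*(-5.201) = (y-b)^2/(4a) = (-5.201 + 12)^2/(4*8)
= 46.2264/32 = 1.4446


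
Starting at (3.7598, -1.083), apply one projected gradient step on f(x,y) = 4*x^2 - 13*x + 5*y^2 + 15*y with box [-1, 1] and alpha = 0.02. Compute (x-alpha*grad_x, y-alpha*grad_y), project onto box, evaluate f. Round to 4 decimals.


Step 1: Compute gradient at (3.7598, -1.083).
grad_x = 2*4*3.7598 - 13 = 17.0784
grad_y = 2*5*-1.083 + 15 = 4.17
Step 2: Gradient step.
x_raw = 3.7598 - 0.02*17.0784 = 3.4182
y_raw = -1.083 - 0.02*4.17 = -1.1664
Step 3: Project onto [-1, 1].
x_proj = clip(3.4182) = 1.0
y_proj = clip(-1.1664) = -1.0
Step 4: Evaluate f.
f(1.0, -1.0) = -19.0


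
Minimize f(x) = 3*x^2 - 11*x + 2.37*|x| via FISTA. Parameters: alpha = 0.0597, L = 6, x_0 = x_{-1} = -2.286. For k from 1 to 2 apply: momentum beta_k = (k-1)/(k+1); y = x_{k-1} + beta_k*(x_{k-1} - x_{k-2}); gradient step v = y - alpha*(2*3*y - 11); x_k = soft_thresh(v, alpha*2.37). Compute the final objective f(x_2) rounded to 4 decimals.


FISTA on f(x) = 3*x^2 - 11*x + 2.37*|x|
L = 6, alpha = 0.0597
Iteration 1: beta = 0.0, y = -2.286 + 0.0*(-2.286 + 2.286) = -2.286
  grad(y) = -24.716, v = y - alpha*grad = -0.8105
  prox(v) = soft_thresh(-0.8105, 0.1415) = -0.669
Iteration 2: beta = 0.3333, y = -0.669 + 0.3333*(-0.669 + 2.286) = -0.13
  grad(y) = -11.7797, v = y - alpha*grad = 0.5733
  prox(v) = soft_thresh(0.5733, 0.1415) = 0.4318
f(x_2) = 3*0.4318^2 - 11*0.4318 + 2.37*|0.4318| = -3.1671


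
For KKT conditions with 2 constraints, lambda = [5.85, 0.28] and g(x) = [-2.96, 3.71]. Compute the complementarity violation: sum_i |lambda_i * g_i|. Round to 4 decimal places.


KKT complementary slackness check:
lambda_1 * g_1 = 5.85 * -2.96 = -17.316
lambda_2 * g_2 = 0.28 * 3.71 = 1.0388
Total violation = 17.316 + 1.0388 = 18.3548


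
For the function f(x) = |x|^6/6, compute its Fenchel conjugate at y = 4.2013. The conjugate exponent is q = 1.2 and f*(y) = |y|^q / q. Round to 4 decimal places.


The conjugate exponent q satisfies 1/p + 1/q = 1.
p = 6, so q = 6/(6 - 1) = 1.2
|y|^q = 4.2013^1.2 = 5.5984
f*(4.2013) = 5.5984 / 1.2 = 4.6653


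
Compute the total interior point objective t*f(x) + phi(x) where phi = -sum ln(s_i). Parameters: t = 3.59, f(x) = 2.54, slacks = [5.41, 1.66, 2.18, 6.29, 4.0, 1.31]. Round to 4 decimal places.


Step 1: Compute log-barrier.
ln values: [1.6882, 0.5068, 0.7793, 1.839, 1.3863, 0.27]
phi = -(1.6882 + 0.5068 + 0.7793 + 1.839 + 1.3863 + 0.27) = -6.4697
Step 2: Compute augmented objective.
t*f(x) = 3.59*2.54 = 9.1186
Total = 9.1186 - 6.4697 = 2.6489


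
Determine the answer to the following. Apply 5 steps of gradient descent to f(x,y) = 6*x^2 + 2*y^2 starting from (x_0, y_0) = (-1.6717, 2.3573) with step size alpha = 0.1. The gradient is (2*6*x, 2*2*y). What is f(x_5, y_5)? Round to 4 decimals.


Gradient descent on f(x,y) = 6*x^2 + 2*y^2.
Starting point: (-1.6717, 2.3573), alpha = 0.1
Step 1: grad_x = 2*6*-1.6717 = -20.0604, grad_y = 2*2*2.3573 = 9.4292
  x_1 = -1.6717 - 0.1*-20.0604 = 0.3343
  y_1 = 2.3573 - 0.1*9.4292 = 1.4144
Step 2: grad_x = 2*6*0.3343 = 4.0121, grad_y = 2*2*1.4144 = 5.6575
  x_2 = 0.3343 - 0.1*4.0121 = -0.0669
  y_2 = 1.4144 - 0.1*5.6575 = 0.8486
Step 3: grad_x = 2*6*-0.0669 = -0.8024, grad_y = 2*2*0.8486 = 3.3945
  x_3 = -0.0669 - 0.1*-0.8024 = 0.0134
  y_3 = 0.8486 - 0.1*3.3945 = 0.5092
Step 4: grad_x = 2*6*0.0134 = 0.1605, grad_y = 2*2*0.5092 = 2.0367
  x_4 = 0.0134 - 0.1*0.1605 = -0.0027
  y_4 = 0.5092 - 0.1*2.0367 = 0.3055
Step 5: grad_x = 2*6*-0.0027 = -0.0321, grad_y = 2*2*0.3055 = 1.222
  x_5 = -0.0027 - 0.1*-0.0321 = 0.0005
  y_5 = 0.3055 - 0.1*1.222 = 0.1833
f(0.0005, 0.1833) = 6*0.0005^2 + 2*0.1833^2 = 0.0672


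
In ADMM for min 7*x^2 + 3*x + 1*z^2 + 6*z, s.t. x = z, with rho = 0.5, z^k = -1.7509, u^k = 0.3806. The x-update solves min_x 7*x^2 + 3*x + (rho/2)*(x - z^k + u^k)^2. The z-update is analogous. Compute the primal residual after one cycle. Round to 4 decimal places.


ADMM iteration with rho = 0.5, z^k = -1.7509, u^k = 0.3806
Step 1: x-update.
Minimize 7*x^2 + 3*x + (0.5/2)*(x + 1.7509 + 0.3806)^2
FOC: (2*7 + 0.5)*x = -3 + 0.5*(-1.7509 - 0.3806)
x^{k+1} = -0.2804
Step 2: z-update.
Minimize 1*z^2 + 6*z + (0.5/2)*(-0.2804 - z + 0.3806)^2
FOC: (2*1 + 0.5)*z = -6 + 0.5*(-0.2804 + 0.3806)
z^{k+1} = -2.38
Step 3: u-update.
u^{k+1} = 0.3806 - 0.2804 + 2.38 = 2.4802
Step 4: Primal residual = |-0.2804 + 2.38| = 2.0996


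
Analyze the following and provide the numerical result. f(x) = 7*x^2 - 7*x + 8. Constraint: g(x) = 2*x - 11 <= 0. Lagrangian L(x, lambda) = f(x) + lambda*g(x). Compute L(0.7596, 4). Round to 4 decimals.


Step 1: Evaluate f(x).
f(0.7596) = 7*0.7596^2 - 7*0.7596 + 8 = 6.7217
Step 2: Evaluate g(x).
g(0.7596) = 2*0.7596 - 11 = -9.4808
Step 3: Compute Lagrangian.
L = 6.7217 + 4*-9.4808 = -31.2015


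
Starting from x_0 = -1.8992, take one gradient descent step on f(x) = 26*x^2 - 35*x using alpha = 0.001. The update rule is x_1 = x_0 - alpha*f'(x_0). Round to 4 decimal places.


We compute the gradient at x_0 and apply the update.
f'(x) = 52*x - 35
f'(-1.8992) = 52*-1.8992 - 35 = -133.7584
x_1 = -1.8992 - 0.001*-133.7584 = -1.7654


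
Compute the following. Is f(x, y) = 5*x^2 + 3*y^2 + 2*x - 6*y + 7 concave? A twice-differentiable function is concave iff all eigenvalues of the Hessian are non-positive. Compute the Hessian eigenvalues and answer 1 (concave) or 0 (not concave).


The Hessian of f(x,y) = 5*x^2 + 3*y^2 + 2*x - 6*y + 7 is:
H = [[10, 0], [0, 6]]
Trace = 10 + 6 = 16
Determinant = 10*6 - (0)^2 = 60
Discriminant = (16)^2 - 4*60 = 16.0
Eigenvalues: lambda_1 = 6.0, lambda_2 = 10.0
The function is not concave.

0


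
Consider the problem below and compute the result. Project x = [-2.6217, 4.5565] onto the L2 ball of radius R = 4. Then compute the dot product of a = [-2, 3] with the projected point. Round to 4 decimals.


Step 1: Compute ||x|| (intermediates to 6 decimals).
||x|| = sqrt((-2.6217)^2 + 4.5565^2) = 5.256901
Step 2: Project.
Since ||x|| > R, scale = R/||x|| = 4/5.256901 = 0.760905, proj(x) = scale * x
proj(x) = [-1.994865, 3.467064]
Step 3: Dot product.
a^T * proj(x) = -2*(-1.994865) + 3*3.467064 = 14.3909


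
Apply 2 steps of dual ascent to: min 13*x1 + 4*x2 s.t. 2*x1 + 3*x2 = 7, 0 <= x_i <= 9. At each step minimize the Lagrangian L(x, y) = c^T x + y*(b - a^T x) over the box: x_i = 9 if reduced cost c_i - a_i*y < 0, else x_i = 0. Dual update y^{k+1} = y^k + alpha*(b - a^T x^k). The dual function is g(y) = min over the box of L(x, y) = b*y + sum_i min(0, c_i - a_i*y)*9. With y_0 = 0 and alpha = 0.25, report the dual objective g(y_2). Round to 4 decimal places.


Dual ascent for LP: min 13*x1 + 4*x2, 2*x1 + 3*x2 = 7, 0 <= x_i <= 9
Step 1: y^k = 0.0, reduced costs: (13.0, 4.0)
  x^k = (0.0, 0.0), subgradient = b - a^T x = 7.0
  y^{k+1} = 0.0 + 0.25*7.0 = 1.75
Step 2: y^k = 1.75, reduced costs: (9.5, -1.25)
  x^k = (0.0, 9.0), subgradient = b - a^T x = -20.0
  y^{k+1} = 1.75 + 0.25*-20.0 = -3.25
Dual objective at y_2 = -3.25: reduced costs (19.5, 13.75), box minimizer x = (0.0, 0.0)
g(y_2) = b*y + (c1 - a1*y)*x1 + (c2 - a2*y)*x2 = 7*(-3.25) + 19.5*0.0 + 13.75*0.0 = -22.75 + 0.0 + 0.0 = -22.75


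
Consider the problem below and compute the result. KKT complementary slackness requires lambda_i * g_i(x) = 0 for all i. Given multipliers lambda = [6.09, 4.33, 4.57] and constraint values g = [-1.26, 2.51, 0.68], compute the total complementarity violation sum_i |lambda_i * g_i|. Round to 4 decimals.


KKT complementary slackness check:
lambda_1 * g_1 = 6.09 * -1.26 = -7.6734
lambda_2 * g_2 = 4.33 * 2.51 = 10.8683
lambda_3 * g_3 = 4.57 * 0.68 = 3.1076
Total violation = 7.6734 + 10.8683 + 3.1076 = 21.6493


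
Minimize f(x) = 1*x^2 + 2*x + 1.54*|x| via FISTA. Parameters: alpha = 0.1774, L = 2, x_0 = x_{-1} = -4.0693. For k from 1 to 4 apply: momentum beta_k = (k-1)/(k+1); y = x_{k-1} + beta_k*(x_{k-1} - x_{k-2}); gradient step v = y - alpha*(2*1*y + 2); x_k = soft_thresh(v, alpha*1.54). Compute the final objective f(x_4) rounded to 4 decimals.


FISTA on f(x) = 1*x^2 + 2*x + 1.54*|x|
L = 2, alpha = 0.1774
Iteration 1: beta = 0.0, y = -4.0693 + 0.0*(-4.0693 + 4.0693) = -4.0693
  grad(y) = -6.1386, v = y - alpha*grad = -2.9803
  prox(v) = soft_thresh(-2.9803, 0.2732) = -2.7071
Iteration 2: beta = 0.3333, y = -2.7071 + 0.3333*(-2.7071 + 4.0693) = -2.2531
  grad(y) = -2.5061, v = y - alpha*grad = -1.8085
  prox(v) = soft_thresh(-1.8085, 0.2732) = -1.5353
Iteration 3: beta = 0.5, y = -1.5353 + 0.5*(-1.5353 + 2.7071) = -0.9494
  grad(y) = 0.1013, v = y - alpha*grad = -0.9673
  prox(v) = soft_thresh(-0.9673, 0.2732) = -0.6941
Iteration 4: beta = 0.6, y = -0.6941 + 0.6*(-0.6941 + 1.5353) = -0.1894
  grad(y) = 1.6211, v = y - alpha*grad = -0.477
  prox(v) = soft_thresh(-0.477, 0.2732) = -0.2038
f(x_4) = 1*(-0.2038)^2 + 2*(-0.2038) + 1.54*|-0.2038| = -0.0522


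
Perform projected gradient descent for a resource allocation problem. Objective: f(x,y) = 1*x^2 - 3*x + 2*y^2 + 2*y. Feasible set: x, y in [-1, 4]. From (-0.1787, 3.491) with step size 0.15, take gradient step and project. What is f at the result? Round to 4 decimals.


Step 1: Compute gradient at (-0.1787, 3.491).
grad_x = 2*1*-0.1787 - 3 = -3.3574
grad_y = 2*2*3.491 + 2 = 15.964
Step 2: Gradient step.
x_raw = -0.1787 - 0.15*-3.3574 = 0.3249
y_raw = 3.491 - 0.15*15.964 = 1.0964
Step 3: Project onto [-1, 4].
x_proj = clip(0.3249) = 0.3249
y_proj = clip(1.0964) = 1.0964
Step 4: Evaluate f.
f(0.3249, 1.0964) = 3.7278


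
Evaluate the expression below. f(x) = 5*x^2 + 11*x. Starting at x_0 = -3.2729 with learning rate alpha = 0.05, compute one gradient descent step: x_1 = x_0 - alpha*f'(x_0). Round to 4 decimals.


We compute the gradient at x_0 and apply the update.
f'(x) = 10*x + 11
f'(-3.2729) = 10*-3.2729 + 11 = -21.729
x_1 = -3.2729 - 0.05*-21.729 = -2.1865


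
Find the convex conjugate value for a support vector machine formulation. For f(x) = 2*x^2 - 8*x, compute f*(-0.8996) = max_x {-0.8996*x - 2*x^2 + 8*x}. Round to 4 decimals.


f*(y) = sup_x {y*x - a*x^2 - b*x} = sup_x {(y-b)*x - a*x^2}
FOC: (y - b) - 2a*x = 0 => x* = (y - b)/(2a)
x* = (-0.8996 + 8)/(2*2) = 1.7751
f*(-0.8996) = (y-b)^2/(4a) = (-0.8996 + 8)^2/(4*2)
= 50.4157/8 = 6.302


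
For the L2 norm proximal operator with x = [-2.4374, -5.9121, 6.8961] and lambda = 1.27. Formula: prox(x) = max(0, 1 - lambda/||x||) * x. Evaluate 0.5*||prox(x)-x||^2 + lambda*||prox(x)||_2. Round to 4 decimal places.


Step 1: Compute ||x||.
||x|| = 9.4048
Step 2: Compute scaling factor.
scale = max(0, 1 - 1.27/9.4048) = 0.865
Step 3: prox(x) = [-2.1083, -5.1137, 5.9649]
||prox(x)|| = 8.1348
Step 4: Proximal objective.
0.5*||prox-x||^2 = 0.8065
lambda*||prox|| = 10.3312
Total = 11.1376


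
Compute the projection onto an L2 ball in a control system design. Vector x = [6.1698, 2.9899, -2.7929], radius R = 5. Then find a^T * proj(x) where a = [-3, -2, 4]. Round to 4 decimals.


Step 1: Compute ||x|| (intermediates to 6 decimals).
||x|| = sqrt(6.1698^2 + 2.9899^2 + (-2.7929)^2) = 7.403123
Step 2: Project.
Since ||x|| > R, scale = R/||x|| = 5/7.403123 = 0.675391, proj(x) = scale * x
proj(x) = [4.167027, 2.019352, -1.8863]
Step 3: Dot product.
a^T * proj(x) = -3*4.167027 - 2*2.019352 + 4*(-1.8863) = -24.085


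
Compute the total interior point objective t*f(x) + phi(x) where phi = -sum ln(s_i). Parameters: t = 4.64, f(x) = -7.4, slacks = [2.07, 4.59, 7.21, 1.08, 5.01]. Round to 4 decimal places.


Step 1: Compute log-barrier.
ln values: [0.7275, 1.5239, 1.9755, 0.077, 1.6114]
phi = -(0.7275 + 1.5239 + 1.9755 + 0.077 + 1.6114) = -5.9153
Step 2: Compute augmented objective.
t*f(x) = 4.64*-7.4 = -34.336
Total = -34.336 - 5.9153 = -40.2513


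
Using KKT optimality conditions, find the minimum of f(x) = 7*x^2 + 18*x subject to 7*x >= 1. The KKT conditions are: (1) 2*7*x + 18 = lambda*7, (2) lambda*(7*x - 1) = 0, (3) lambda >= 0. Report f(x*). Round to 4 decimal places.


Step 1: Try lambda = 0 (constraint inactive).
x_unc = -18/(2*7) = -1.2857
Check: 7*-1.2857 = -8.9999 < 1 -- violated!
Step 2: Constraint must be active: 7*x = 1
x* = 1/7 = 0.1429 (rounded; the exact value 1/7 is used below)
lambda = (2*7*(1/7) + 18)/7 = 2.8571
Step 3: Compute optimal value.
f(x*) = 7*(1/7)^2 + 18*(1/7) = 2.7143


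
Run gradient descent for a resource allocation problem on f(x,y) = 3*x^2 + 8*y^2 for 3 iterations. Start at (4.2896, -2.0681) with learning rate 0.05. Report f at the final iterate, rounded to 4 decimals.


Gradient descent on f(x,y) = 3*x^2 + 8*y^2.
Starting point: (4.2896, -2.0681), alpha = 0.05
Step 1: grad_x = 2*3*4.2896 = 25.7376, grad_y = 2*8*-2.0681 = -33.0896
  x_1 = 4.2896 - 0.05*25.7376 = 3.0027
  y_1 = -2.0681 - 0.05*-33.0896 = -0.4136
Step 2: grad_x = 2*3*3.0027 = 18.0163, grad_y = 2*8*-0.4136 = -6.6179
  x_2 = 3.0027 - 0.05*18.0163 = 2.1019
  y_2 = -0.4136 - 0.05*-6.6179 = -0.0827
Step 3: grad_x = 2*3*2.1019 = 12.6114, grad_y = 2*8*-0.0827 = -1.3236
  x_3 = 2.1019 - 0.05*12.6114 = 1.4713
  y_3 = -0.0827 - 0.05*-1.3236 = -0.0165
f(1.4713, -0.0165) = 3*1.4713^2 + 8*(-0.0165)^2 = 6.4967


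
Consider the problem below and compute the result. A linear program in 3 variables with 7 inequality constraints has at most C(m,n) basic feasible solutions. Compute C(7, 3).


Each vertex corresponds to some choice of n active constraints out of m, so the number of vertices is at most C(m, n) = m! / (n!(m-n)!).
m = 7, n = 3
Numerator: 7 * 6 * 5
Denominator: 3! = 6
C(7, 3) = 35


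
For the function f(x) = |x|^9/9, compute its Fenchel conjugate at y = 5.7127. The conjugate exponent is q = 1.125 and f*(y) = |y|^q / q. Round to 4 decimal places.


The conjugate exponent q satisfies 1/p + 1/q = 1.
p = 9, so q = 9/(9 - 1) = 1.125
|y|^q = 5.7127^1.125 = 7.1031
f*(5.7127) = 7.1031 / 1.125 = 6.3138


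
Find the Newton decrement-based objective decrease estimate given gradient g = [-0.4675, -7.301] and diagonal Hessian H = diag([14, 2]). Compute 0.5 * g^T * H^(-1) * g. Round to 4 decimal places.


Step 1: H is diagonal, so H^(-1) * g = [-0.0334, -3.6505].
Step 2: g^T H^(-1) g = sum_i g_i^2 / H_ii
  = (-0.4675)^2/14 + (-7.301)^2/2
  = 0.0156 + 26.6523 = 26.6679
Step 3: Objective decrease = 0.5 * g^T H^(-1) g = 13.334


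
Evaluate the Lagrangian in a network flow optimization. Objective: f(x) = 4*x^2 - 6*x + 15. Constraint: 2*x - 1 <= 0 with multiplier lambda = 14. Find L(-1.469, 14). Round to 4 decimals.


Step 1: Evaluate f(x).
f(-1.469) = 4*(-1.469)^2 - 6*(-1.469) + 15 = 32.4458
Step 2: Evaluate g(x).
g(-1.469) = 2*-1.469 - 1 = -3.938
Step 3: Compute Lagrangian.
L = 32.4458 + 14*-3.938 = -22.6862


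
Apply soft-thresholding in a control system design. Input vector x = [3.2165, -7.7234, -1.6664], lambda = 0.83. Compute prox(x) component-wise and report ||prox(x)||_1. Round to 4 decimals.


Soft-thresholding with lambda = 0.83:
prox(3.2165) = sign(3.2165)*max(|3.2165| - 0.83, 0) = 2.3865
prox(-7.7234) = sign(-7.7234)*max(|-7.7234| - 0.83, 0) = -6.8934
prox(-1.6664) = sign(-1.6664)*max(|-1.6664| - 0.83, 0) = -0.8364
prox(x) = [2.3865, -6.8934, -0.8364]
||prox(x)||_1 = 2.3865 + 6.8934 + 0.8364 = 10.1163


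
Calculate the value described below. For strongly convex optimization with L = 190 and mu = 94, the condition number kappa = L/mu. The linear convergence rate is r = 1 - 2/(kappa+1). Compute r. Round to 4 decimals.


Step 1: Compute the condition number.
kappa = L/mu = 190/94 = 2.0213
Step 2: Compute the convergence rate.
r = 1 - 2/(kappa + 1) = 1 - 2*mu/(L + mu) = (L - mu)/(L + mu) = 96/284 = 0.338


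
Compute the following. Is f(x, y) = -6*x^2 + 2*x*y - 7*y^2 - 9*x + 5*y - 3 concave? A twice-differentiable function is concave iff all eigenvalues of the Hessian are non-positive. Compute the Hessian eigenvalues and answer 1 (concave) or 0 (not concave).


The Hessian of f(x,y) = -6*x^2 + 2*x*y - 7*y^2 - 9*x + 5*y - 3 is:
H = [[-12, 2], [2, -14]]
Trace = -12 - 14 = -26
Determinant = -12*-14 - (2)^2 = 164
Discriminant = (-26)^2 - 4*164 = 20.0
Eigenvalues: lambda_1 = -15.2361, lambda_2 = -10.7639
The function is concave.

1


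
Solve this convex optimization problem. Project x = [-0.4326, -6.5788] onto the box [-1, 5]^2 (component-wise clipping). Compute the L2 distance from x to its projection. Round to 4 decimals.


Project each component onto [-1, 5].
clip(-0.4326) = -0.4326, clip(-6.5788) = -1.0
Projection = [-0.4326, -1.0]
Squared diffs: [0.0, 31.123]
Distance = sqrt(31.123) = 5.5788


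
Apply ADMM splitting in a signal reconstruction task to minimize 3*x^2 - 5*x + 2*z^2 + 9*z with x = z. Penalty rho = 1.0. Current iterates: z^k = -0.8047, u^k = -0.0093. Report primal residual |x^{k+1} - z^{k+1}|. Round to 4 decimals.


ADMM iteration with rho = 1.0, z^k = -0.8047, u^k = -0.0093
Step 1: x-update.
Minimize 3*x^2 - 5*x + (1.0/2)*(x + 0.8047 - 0.0093)^2
FOC: (2*3 + 1.0)*x = 5 + 1.0*(-0.8047 + 0.0093)
x^{k+1} = 0.6007
Step 2: z-update.
Minimize 2*z^2 + 9*z + (1.0/2)*(0.6007 - z - 0.0093)^2
FOC: (2*2 + 1.0)*z = -9 + 1.0*(0.6007 - 0.0093)
z^{k+1} = -1.6817
Step 3: u-update.
u^{k+1} = -0.0093 + 0.6007 + 1.6817 = 2.2731
Step 4: Primal residual = |0.6007 + 1.6817| = 2.2824


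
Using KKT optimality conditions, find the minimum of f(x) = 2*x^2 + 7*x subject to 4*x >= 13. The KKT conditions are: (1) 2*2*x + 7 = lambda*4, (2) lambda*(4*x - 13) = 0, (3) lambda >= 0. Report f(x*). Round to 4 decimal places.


Step 1: Try lambda = 0 (constraint inactive).
x_unc = -7/(2*2) = -1.75
Check: 4*-1.75 = -7.0 < 13 -- violated!
Step 2: Constraint must be active: 4*x = 13
x* = 13/4 = 3.25
lambda = (2*2*3.25 + 7)/4 = 5.0
Step 3: Compute optimal value.
f(x*) = 2*3.25^2 + 7*3.25 = 43.875


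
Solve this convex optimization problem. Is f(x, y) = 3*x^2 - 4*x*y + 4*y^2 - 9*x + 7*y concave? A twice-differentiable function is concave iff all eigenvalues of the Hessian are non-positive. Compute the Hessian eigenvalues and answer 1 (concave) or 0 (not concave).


The Hessian of f(x,y) = 3*x^2 - 4*x*y + 4*y^2 - 9*x + 7*y is:
H = [[6, -4], [-4, 8]]
Trace = 6 + 8 = 14
Determinant = 6*8 - (-4)^2 = 32
Discriminant = (14)^2 - 4*32 = 68.0
Eigenvalues: lambda_1 = 2.8769, lambda_2 = 11.1231
The function is not concave.

0


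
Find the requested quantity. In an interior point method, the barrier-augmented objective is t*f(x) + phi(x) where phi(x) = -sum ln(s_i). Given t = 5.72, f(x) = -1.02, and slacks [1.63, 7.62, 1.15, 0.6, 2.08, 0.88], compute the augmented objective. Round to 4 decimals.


Step 1: Compute log-barrier.
ln values: [0.4886, 2.0308, 0.1398, -0.5108, 0.7324, -0.1278]
phi = -(0.4886 + 2.0308 + 0.1398 - 0.5108 + 0.7324 - 0.1278) = -2.7528
Step 2: Compute augmented objective.
t*f(x) = 5.72*-1.02 = -5.8344
Total = -5.8344 - 2.7528 = -8.5872


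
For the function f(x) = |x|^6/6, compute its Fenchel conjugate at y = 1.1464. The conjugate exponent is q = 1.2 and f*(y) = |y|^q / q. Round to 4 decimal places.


The conjugate exponent q satisfies 1/p + 1/q = 1.
p = 6, so q = 6/(6 - 1) = 1.2
|y|^q = 1.1464^1.2 = 1.1782
f*(1.1464) = 1.1782 / 1.2 = 0.9818


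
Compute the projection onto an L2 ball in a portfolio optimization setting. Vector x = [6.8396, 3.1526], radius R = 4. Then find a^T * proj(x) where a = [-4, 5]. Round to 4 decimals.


Step 1: Compute ||x|| (intermediates to 6 decimals).
||x|| = sqrt(6.8396^2 + 3.1526^2) = 7.531203
Step 2: Project.
Since ||x|| > R, scale = R/||x|| = 4/7.531203 = 0.531124, proj(x) = scale * x
proj(x) = [3.632676, 1.674422]
Step 3: Dot product.
a^T * proj(x) = -4*3.632676 + 5*1.674422 = -6.1586


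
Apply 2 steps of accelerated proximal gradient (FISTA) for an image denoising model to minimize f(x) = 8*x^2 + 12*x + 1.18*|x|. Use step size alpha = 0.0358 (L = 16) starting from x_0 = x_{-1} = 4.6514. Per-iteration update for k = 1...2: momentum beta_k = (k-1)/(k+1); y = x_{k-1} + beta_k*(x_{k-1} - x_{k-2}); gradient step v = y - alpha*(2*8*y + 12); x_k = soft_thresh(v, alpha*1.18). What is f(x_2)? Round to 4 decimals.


FISTA on f(x) = 8*x^2 + 12*x + 1.18*|x|
L = 16, alpha = 0.0358
Iteration 1: beta = 0.0, y = 4.6514 + 0.0*(4.6514 - 4.6514) = 4.6514
  grad(y) = 86.4224, v = y - alpha*grad = 1.5575
  prox(v) = soft_thresh(1.5575, 0.0422) = 1.5152
Iteration 2: beta = 0.3333, y = 1.5152 + 0.3333*(1.5152 - 4.6514) = 0.4698
  grad(y) = 19.5175, v = y - alpha*grad = -0.2289
  prox(v) = soft_thresh(-0.2289, 0.0422) = -0.1866
f(x_2) = 8*(-0.1866)^2 + 12*(-0.1866) + 1.18*|-0.1866| = -1.7408


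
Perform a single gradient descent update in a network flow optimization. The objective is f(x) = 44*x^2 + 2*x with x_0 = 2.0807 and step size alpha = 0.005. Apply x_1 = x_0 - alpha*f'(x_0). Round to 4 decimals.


We compute the gradient at x_0 and apply the update.
f'(x) = 88*x + 2
f'(2.0807) = 88*2.0807 + 2 = 185.1016
x_1 = 2.0807 - 0.005*185.1016 = 1.1552


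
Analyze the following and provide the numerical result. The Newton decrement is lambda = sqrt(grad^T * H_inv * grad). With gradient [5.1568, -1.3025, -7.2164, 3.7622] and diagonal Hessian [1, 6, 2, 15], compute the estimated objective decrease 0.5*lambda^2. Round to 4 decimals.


Step 1: H is diagonal, so H^(-1) * g = [5.1568, -0.2171, -3.6082, 0.2508].
Step 2: g^T H^(-1) g = sum_i g_i^2 / H_ii
  = (5.1568)^2/1 + (-1.3025)^2/6 + (-7.2164)^2/2 + (3.7622)^2/15
  = 26.5926 + 0.2828 + 26.0382 + 0.9436 = 53.8572
Step 3: Objective decrease = 0.5 * g^T H^(-1) g = 26.9286


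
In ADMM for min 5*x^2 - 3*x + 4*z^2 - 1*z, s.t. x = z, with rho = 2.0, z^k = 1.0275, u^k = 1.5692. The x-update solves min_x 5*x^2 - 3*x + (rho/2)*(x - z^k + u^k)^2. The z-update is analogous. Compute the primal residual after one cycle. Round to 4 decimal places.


ADMM iteration with rho = 2.0, z^k = 1.0275, u^k = 1.5692
Step 1: x-update.
Minimize 5*x^2 - 3*x + (2.0/2)*(x - 1.0275 + 1.5692)^2
FOC: (2*5 + 2.0)*x = 3 + 2.0*(1.0275 - 1.5692)
x^{k+1} = 0.1597
Step 2: z-update.
Minimize 4*z^2 - 1*z + (2.0/2)*(0.1597 - z + 1.5692)^2
FOC: (2*4 + 2.0)*z = 1 + 2.0*(0.1597 + 1.5692)
z^{k+1} = 0.4458
Step 3: u-update.
u^{k+1} = 1.5692 + 0.1597 - 0.4458 = 1.2831
Step 4: Primal residual = |0.1597 - 0.4458| = 0.2861
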